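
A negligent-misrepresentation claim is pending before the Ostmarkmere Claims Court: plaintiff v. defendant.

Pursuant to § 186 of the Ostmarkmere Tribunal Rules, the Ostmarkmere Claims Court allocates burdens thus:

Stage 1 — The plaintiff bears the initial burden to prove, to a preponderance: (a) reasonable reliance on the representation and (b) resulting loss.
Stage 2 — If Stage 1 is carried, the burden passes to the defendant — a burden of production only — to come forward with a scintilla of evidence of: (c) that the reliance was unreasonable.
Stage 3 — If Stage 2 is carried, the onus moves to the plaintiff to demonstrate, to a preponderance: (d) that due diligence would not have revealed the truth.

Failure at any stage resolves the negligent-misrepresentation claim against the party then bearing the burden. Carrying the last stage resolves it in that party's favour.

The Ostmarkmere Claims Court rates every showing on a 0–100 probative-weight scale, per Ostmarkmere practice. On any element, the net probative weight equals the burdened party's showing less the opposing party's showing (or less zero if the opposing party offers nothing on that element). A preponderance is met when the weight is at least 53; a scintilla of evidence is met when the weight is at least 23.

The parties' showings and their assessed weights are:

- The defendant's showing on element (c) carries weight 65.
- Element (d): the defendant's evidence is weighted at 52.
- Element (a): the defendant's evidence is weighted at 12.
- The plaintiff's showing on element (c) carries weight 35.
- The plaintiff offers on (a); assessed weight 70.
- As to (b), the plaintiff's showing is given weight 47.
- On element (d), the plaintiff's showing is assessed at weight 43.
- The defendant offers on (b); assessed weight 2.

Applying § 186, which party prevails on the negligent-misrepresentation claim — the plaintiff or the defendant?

defendant

Stage 1 (plaintiff, a preponderance, weight is at least 53): (a) net 70−12=58 ≥ 53 — meets; (b) net 47−2=45 < 53 — fails.
  The plaintiff does not carry Stage 1.
The analysis ends at Stage 1; the defendant prevails.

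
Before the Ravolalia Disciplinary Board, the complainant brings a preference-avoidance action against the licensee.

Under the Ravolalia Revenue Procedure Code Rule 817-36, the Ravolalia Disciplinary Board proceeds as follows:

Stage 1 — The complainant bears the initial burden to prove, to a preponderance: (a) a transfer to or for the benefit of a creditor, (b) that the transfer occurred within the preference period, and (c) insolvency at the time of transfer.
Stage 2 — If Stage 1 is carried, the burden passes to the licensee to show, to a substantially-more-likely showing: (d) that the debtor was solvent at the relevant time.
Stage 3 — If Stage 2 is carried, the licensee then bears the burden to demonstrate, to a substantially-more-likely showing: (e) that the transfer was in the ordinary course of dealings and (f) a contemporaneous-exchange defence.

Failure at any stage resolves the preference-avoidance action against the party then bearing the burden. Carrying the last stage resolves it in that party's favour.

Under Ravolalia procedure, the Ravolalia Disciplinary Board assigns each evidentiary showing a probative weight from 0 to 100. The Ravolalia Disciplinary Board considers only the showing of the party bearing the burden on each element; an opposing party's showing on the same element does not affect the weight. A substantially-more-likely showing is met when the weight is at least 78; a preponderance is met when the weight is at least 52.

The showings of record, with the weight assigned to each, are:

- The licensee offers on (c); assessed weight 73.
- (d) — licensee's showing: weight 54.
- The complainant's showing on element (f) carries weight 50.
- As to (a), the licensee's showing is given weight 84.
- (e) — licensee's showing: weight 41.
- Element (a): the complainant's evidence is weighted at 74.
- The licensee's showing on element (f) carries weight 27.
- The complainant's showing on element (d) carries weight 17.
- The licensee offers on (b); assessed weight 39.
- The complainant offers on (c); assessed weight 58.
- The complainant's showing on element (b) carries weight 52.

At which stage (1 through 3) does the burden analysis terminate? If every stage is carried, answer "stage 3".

Stage 1 (complainant, a preponderance, weight is at least 52): (a) 74 (licensee's 84 disregarded) ≥ 52 — meets; (b) 52 (licensee's 39 disregarded) ≥ 52 — meets; (c) 58 (licensee's 73 disregarded) ≥ 52 — meets.
  All elements met. The burden passes to the licensee.
Stage 2 (licensee, a substantially-more-likely showing, weight is at least 78): (d) 54 (complainant's 17 disregarded) < 78 — fails.
  The licensee does not carry Stage 2.
The complainant prevails.

stage 2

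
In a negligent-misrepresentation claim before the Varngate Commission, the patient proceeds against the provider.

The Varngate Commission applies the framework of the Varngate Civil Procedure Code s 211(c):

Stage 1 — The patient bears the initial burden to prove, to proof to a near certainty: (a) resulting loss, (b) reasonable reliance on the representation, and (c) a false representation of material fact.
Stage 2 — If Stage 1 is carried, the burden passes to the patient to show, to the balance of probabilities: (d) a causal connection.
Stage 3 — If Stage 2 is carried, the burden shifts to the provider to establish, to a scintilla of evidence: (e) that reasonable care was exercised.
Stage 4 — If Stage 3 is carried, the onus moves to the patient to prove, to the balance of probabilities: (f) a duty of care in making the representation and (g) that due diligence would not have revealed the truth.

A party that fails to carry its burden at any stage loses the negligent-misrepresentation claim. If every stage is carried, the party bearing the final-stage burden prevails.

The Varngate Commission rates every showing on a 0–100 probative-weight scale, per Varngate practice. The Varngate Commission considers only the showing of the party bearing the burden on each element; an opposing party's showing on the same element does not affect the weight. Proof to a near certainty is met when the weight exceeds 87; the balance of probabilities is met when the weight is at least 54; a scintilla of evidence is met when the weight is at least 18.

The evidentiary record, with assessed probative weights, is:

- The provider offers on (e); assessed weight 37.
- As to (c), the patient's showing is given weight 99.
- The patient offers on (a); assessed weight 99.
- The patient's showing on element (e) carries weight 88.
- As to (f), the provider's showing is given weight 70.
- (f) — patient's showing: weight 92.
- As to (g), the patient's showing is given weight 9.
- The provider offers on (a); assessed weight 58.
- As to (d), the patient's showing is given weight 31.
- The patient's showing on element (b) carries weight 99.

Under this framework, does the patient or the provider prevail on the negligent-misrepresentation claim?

Stage 1 — burden on patient; standard: proof to a near certainty (weight exceeds 87).
    (a): 99 (provider's 58 disregarded) > 87 [met]
    (b): 99 > 87 [met]
    (c): 99 > 87 [met]
  All elements met. The patient retains the burden for Stage 2.
Stage 2 — burden on patient; standard: the balance of probabilities (weight is at least 54).
    (d): 31 < 54 [not met]
  Stage 2 not carried; the patient fails its burden.
The analysis ends at Stage 2; the provider prevails.

provider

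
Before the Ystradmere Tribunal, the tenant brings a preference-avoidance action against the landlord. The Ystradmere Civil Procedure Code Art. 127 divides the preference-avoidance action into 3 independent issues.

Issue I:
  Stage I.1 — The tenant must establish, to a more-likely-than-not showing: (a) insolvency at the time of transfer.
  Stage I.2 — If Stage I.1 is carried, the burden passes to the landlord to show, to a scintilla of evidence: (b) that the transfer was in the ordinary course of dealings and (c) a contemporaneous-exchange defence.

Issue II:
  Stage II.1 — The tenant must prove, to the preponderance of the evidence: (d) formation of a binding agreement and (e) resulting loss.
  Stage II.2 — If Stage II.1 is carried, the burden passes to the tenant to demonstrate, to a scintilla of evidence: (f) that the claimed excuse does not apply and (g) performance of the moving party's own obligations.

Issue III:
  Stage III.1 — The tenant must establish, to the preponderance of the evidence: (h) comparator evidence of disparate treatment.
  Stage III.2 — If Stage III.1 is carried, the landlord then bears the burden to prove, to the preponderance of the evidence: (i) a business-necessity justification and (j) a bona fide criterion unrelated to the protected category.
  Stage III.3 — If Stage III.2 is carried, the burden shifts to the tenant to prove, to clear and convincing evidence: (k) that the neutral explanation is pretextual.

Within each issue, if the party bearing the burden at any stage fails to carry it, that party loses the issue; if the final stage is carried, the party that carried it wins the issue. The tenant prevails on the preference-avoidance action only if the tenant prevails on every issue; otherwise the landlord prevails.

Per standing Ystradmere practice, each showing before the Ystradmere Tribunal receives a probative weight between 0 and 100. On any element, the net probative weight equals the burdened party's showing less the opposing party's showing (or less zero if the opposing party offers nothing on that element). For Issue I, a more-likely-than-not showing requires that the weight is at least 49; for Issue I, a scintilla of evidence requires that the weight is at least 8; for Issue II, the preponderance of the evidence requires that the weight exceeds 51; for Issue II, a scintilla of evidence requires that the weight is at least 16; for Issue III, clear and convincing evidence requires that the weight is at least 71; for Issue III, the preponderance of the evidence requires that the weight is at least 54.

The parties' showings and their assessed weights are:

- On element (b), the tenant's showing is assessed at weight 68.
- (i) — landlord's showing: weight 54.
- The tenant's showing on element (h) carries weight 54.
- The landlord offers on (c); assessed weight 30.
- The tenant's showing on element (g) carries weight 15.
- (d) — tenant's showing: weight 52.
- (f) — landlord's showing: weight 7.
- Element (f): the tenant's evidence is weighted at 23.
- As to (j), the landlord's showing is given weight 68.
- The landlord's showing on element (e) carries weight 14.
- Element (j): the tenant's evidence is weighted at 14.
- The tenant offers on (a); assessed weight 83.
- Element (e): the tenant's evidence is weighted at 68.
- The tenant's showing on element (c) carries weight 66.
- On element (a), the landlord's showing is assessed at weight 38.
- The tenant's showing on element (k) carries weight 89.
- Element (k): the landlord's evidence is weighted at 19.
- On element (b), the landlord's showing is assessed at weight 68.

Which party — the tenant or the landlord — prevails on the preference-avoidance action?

landlord

— Issue I —
Stage I.1 (tenant, a more-likely-than-not showing, weight is at least 49): (a) net 83−38=45 < 49 — fails.
  The tenant does not carry Stage I.1.
So the landlord prevails on this issue.
— Issue II —
Stage II.1 — burden on tenant; standard: the preponderance of the evidence (weight exceeds 51).
    (d): 52 > 51 [met]
    (e): 68 − 14 = 54 > 51 [met]
  Stage II.1 carried; the burden remains with the tenant.
Stage II.2 — burden on tenant; standard: a scintilla of evidence (weight is at least 16).
    (f): 23 − 7 = 16 ≥ 16 [met]
    (g): 15 < 16 [not met]
  The tenant does not carry Stage II.2.
The analysis ends at Stage II.2; the landlord prevails on this issue.
— Issue III —
Stage III.1 (tenant, the preponderance of the evidence, weight is at least 54): (h) 54 ≥ 54 — meets.
  The tenant carries Stage III.1; the landlord now bears the burden.
Stage III.2 (landlord, the preponderance of the evidence, weight is at least 54): (i) 54 ≥ 54 — meets; (j) net 68−14=54 ≥ 54 — meets.
  Stage III.2 is satisfied; the onus moves to the tenant.
Stage III.3 (tenant, clear and convincing evidence, weight is at least 71): (k) net 89−19=70 < 71 — fails.
  Not every element is met, so the tenant fails to carry Stage III.3.
The landlord prevails on this issue.
Per-issue: Issue I → landlord; Issue II → landlord; Issue III → landlord. The tenant must prevail on every issue; overall, the landlord prevails.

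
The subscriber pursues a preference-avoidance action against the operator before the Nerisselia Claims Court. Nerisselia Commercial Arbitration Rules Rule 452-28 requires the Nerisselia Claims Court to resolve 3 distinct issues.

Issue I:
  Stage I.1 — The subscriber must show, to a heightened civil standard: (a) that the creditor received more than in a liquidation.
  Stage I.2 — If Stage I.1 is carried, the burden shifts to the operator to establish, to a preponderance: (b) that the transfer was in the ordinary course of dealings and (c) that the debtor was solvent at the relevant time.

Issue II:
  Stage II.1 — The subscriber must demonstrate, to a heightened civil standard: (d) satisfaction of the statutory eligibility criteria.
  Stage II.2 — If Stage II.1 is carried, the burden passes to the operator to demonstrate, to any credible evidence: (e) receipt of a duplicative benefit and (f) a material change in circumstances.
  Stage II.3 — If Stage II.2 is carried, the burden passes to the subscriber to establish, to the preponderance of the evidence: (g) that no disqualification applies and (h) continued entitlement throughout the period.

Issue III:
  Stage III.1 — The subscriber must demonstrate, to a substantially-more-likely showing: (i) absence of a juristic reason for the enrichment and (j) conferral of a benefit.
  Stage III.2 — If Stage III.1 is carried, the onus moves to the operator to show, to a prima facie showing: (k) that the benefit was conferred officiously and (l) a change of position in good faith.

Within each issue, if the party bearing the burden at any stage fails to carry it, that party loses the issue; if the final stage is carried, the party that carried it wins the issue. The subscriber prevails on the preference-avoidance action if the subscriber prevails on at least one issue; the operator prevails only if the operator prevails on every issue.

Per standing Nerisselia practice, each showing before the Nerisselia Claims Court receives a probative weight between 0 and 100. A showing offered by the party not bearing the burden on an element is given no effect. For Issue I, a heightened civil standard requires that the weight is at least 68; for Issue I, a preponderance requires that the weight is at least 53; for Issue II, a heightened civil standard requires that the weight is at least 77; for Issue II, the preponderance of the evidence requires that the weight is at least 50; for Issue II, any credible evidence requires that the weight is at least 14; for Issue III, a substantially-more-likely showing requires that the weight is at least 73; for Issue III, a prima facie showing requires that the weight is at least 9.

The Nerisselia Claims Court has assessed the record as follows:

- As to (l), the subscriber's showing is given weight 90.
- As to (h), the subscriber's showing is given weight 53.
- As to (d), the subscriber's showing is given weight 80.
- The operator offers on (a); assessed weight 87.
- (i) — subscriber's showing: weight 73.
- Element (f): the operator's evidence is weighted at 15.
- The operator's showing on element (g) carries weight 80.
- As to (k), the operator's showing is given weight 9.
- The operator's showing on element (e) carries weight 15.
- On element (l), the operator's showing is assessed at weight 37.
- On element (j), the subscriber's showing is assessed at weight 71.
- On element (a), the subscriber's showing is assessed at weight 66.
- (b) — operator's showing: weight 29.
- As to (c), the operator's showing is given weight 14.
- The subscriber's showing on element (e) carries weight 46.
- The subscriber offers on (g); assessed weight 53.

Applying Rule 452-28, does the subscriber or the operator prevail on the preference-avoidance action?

— Issue I —
Stage I.1 — burden on subscriber; standard: a heightened civil standard (weight is at least 68).
    (a): 66 (operator's 87 disregarded) < 68 [not met]
  Stage I.1 not carried; the subscriber fails its burden.
The analysis ends at Stage I.1; the operator prevails on this issue.
— Issue II —
At Stage II.1 the subscriber must meet a heightened civil standard (weight is at least 77): on (d) the weight is 80, which does reach 77, so (d) meets the standard.
  All elements met. The burden passes to the operator.
At Stage II.2 the operator must meet any credible evidence (weight is at least 14): on (e) the weight is 15 (the subscriber's 46 is given no effect), ≥ 14, so (e) meets the standard; on (f) the weight is 15, ≥ 14, so (f) meets the standard.
  All elements met. The burden passes to the subscriber.
At Stage II.3 the subscriber must meet the preponderance of the evidence (weight is at least 50): on (g) the weight is 53 (the operator's 80 is given no effect), which does reach 50, so (g) meets the standard; on (h) the weight is 53, which does reach 50, so (h) meets the standard.
  All elements met at the final stage.
All stages carried — the subscriber prevails on this issue.
— Issue III —
Stage III.1 (subscriber, a substantially-more-likely showing, weight is at least 73): (i) 73 ≥ 73 — meets; (j) 71 < 73 — fails.
  The subscriber does not carry Stage III.1.
The operator prevails on this issue.
Per-issue: Issue I → operator; Issue II → subscriber; Issue III → operator. The subscriber must prevail on at least one issue; overall, the subscriber prevails.

subscriber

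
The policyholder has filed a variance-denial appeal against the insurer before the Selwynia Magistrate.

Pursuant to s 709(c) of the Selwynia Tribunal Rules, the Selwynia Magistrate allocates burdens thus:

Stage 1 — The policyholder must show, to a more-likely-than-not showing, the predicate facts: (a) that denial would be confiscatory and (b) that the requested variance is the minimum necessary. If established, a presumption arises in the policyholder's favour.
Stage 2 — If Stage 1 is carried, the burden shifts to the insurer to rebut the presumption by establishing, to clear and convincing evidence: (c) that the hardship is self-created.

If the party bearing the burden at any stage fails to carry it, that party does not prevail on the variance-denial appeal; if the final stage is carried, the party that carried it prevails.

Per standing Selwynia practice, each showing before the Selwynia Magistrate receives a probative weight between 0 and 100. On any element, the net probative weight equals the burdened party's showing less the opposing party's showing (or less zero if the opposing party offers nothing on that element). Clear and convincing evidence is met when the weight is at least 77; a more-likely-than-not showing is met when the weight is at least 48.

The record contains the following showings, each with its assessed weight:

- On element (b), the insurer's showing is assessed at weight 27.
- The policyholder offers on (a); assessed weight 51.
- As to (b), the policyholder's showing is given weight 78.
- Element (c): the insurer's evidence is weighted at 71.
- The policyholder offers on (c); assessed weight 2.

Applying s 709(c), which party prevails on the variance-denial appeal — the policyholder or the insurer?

At Stage 1 the policyholder must meet a more-likely-than-not showing (weight is at least 48): on (a) the weight is 51, ≥ 48, so (a) meets the standard; on (b) the weight is 78 less the opposing 27 gives net 51, which does reach 48, so (b) meets the standard.
  All elements met. The burden passes to the insurer.
At Stage 2 the insurer must meet clear and convincing evidence (weight is at least 77): on (c) the weight is 71 less the opposing 2 gives net 69, which does not reach 77, so (c) does not meet the standard.
  Stage 2 not carried; the insurer fails its burden.
The policyholder prevails.

policyholder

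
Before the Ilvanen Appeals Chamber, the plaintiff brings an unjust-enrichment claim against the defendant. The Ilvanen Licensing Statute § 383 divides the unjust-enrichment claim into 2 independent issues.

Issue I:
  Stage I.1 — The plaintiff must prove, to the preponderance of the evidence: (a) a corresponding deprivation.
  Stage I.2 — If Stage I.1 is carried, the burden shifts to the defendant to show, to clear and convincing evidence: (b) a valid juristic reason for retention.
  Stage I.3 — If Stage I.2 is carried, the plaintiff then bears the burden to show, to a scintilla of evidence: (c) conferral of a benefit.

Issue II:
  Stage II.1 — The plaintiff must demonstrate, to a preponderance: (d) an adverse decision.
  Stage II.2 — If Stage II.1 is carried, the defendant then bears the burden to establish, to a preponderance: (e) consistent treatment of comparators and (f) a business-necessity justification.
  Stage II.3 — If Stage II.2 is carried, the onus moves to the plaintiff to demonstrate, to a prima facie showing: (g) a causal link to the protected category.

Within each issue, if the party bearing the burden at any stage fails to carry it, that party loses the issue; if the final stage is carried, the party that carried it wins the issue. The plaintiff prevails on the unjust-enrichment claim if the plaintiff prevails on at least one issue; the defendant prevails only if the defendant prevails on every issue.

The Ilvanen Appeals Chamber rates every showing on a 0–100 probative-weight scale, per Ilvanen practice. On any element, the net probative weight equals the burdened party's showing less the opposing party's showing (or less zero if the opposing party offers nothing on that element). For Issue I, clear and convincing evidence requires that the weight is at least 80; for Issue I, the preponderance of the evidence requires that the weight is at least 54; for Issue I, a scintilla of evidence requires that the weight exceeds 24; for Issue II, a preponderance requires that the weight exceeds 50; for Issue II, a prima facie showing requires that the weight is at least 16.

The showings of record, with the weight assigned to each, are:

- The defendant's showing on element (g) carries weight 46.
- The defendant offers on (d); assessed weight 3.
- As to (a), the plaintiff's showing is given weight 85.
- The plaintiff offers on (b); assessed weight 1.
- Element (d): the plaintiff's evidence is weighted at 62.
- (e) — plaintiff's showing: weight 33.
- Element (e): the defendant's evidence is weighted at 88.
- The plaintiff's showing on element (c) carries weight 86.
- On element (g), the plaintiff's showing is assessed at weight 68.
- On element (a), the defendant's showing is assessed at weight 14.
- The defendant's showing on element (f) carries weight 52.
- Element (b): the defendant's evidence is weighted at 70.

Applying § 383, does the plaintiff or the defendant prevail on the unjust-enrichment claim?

— Issue I —
Stage I.1 — burden on plaintiff; standard: the preponderance of the evidence (weight is at least 54).
    (a): 85 − 14 = 71 ≥ 54 [met]
  Stage I.1 is satisfied; the onus moves to the defendant.
Stage I.2 — burden on defendant; standard: clear and convincing evidence (weight is at least 80).
    (b): 70 − 1 = 69 < 80 [not met]
  The defendant does not carry Stage I.2.
The plaintiff prevails on this issue.
— Issue II —
At Stage II.1 the plaintiff must meet a preponderance (weight exceeds 50): on (d) the weight is 62 less the opposing 3 gives net 59, which does exceed 50, so (d) meets the standard.
  Stage II.1 is satisfied; the onus moves to the defendant.
At Stage II.2 the defendant must meet a preponderance (weight exceeds 50): on (e) the weight is 88 less the opposing 33 gives net 55, > 50, so (e) meets the standard; on (f) the weight is 52, which does exceed 50, so (f) meets the standard.
  The defendant carries Stage II.2; the plaintiff now bears the burden.
At Stage II.3 the plaintiff must meet a prima facie showing (weight is at least 16): on (g) the weight is 68 less the opposing 46 gives net 22, which does reach 16, so (g) meets the standard.
  Stage II.3 carried; the final stage is satisfied.
All stages carried — the plaintiff prevails on this issue.
Per-issue: Issue I → plaintiff; Issue II → plaintiff. The plaintiff must prevail on at least one issue; overall, the plaintiff prevails.

plaintiff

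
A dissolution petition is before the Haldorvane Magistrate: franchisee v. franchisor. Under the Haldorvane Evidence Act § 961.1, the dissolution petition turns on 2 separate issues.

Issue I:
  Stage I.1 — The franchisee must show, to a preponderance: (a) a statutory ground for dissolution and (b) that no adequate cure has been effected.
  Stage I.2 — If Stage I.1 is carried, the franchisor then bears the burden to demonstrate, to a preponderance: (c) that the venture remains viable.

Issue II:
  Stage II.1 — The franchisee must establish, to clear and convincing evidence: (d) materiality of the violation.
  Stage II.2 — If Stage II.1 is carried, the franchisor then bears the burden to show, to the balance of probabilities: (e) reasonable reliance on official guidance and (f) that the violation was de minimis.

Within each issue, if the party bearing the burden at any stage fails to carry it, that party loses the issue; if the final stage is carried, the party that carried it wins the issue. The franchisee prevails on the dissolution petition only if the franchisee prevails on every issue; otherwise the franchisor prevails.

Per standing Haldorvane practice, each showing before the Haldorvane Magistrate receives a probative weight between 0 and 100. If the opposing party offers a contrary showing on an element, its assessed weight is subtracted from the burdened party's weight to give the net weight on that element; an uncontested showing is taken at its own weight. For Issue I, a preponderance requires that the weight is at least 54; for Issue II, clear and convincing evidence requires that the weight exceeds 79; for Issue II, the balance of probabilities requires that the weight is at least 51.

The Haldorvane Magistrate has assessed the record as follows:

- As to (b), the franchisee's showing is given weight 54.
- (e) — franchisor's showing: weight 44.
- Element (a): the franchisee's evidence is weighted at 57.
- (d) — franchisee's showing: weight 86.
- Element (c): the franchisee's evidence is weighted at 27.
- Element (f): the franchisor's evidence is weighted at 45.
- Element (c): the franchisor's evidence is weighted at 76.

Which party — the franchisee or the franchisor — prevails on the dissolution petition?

— Issue I —
Stage I.1 (franchisee, a preponderance, weight is at least 54): (a) 57 ≥ 54 — meets; (b) 54 ≥ 54 — meets.
  All elements met. The burden passes to the franchisor.
Stage I.2 (franchisor, a preponderance, weight is at least 54): (c) net 76−27=49 < 54 — fails.
  The franchisor does not carry Stage I.2.
The analysis ends at Stage I.2; the franchisee prevails on this issue.
— Issue II —
Stage II.1 — burden on franchisee; standard: clear and convincing evidence (weight exceeds 79).
    (d): 86 > 79 [met]
  Stage II.1 is satisfied; the onus moves to the franchisor.
Stage II.2 — burden on franchisor; standard: the balance of probabilities (weight is at least 51).
    (e): 44 < 51 [not met]
    (f): 45 < 51 [not met]
  Stage II.2 not carried; the franchisor fails its burden.
The analysis ends at Stage II.2; the franchisee prevails on this issue.
Per-issue: Issue I → franchisee; Issue II → franchisee. The franchisee must prevail on every issue; overall, the franchisee prevails.

franchisee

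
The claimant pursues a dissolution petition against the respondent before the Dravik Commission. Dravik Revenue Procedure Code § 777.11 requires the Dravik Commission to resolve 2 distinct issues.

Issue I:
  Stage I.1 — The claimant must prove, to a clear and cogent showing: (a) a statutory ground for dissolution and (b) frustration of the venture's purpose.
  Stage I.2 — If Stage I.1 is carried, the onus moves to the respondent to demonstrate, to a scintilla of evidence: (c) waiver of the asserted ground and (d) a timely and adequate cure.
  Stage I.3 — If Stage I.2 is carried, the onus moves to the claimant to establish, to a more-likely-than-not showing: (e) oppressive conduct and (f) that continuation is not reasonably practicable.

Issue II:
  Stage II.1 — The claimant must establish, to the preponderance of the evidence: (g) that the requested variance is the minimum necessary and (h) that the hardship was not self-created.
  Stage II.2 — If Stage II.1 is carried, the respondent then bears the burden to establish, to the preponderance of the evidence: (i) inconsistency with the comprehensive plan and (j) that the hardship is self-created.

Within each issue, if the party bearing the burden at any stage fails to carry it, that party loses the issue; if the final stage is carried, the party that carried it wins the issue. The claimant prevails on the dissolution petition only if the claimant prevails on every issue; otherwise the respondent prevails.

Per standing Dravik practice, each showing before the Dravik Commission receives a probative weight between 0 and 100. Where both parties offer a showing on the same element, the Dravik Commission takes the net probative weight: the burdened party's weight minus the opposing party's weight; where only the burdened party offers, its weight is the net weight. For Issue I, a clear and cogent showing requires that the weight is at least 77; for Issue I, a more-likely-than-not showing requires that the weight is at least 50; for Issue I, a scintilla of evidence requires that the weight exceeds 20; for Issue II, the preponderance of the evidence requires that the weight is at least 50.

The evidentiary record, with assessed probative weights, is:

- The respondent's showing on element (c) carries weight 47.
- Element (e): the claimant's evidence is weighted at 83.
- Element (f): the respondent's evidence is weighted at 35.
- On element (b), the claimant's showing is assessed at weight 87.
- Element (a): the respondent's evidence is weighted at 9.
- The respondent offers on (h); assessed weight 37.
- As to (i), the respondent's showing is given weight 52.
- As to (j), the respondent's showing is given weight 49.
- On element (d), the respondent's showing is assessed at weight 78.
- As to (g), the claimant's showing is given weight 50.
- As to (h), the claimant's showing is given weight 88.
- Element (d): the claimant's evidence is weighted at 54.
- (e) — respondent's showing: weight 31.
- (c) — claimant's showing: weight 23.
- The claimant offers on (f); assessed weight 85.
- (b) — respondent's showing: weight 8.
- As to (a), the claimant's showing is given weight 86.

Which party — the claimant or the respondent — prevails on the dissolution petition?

— Issue I —
Stage I.1 — burden on claimant; standard: a clear and cogent showing (weight is at least 77).
    (a): 86 − 9 = 77 ≥ 77 [met]
    (b): 87 − 8 = 79 ≥ 77 [met]
  Stage I.1 carried; the burden shifts to the respondent.
Stage I.2 — burden on respondent; standard: a scintilla of evidence (weight exceeds 20).
    (c): 47 − 23 = 24 > 20 [met]
    (d): 78 − 54 = 24 > 20 [met]
  Stage I.2 carried; the burden shifts to the claimant.
Stage I.3 — burden on claimant; standard: a more-likely-than-not showing (weight is at least 50).
    (e): 83 − 31 = 52 ≥ 50 [met]
    (f): 85 − 35 = 50 ≥ 50 [met]
  The claimant carries the last stage.
All stages carried — the claimant prevails on this issue.
— Issue II —
Stage II.1 (claimant, the preponderance of the evidence, weight is at least 50): (g) 50 ≥ 50 — meets; (h) net 88−37=51 ≥ 50 — meets.
  Stage II.1 is satisfied; the onus moves to the respondent.
Stage II.2 (respondent, the preponderance of the evidence, weight is at least 50): (i) 52 ≥ 50 — meets; (j) 49 < 50 — fails.
  The respondent does not carry Stage II.2.
The analysis ends at Stage II.2; the claimant prevails on this issue.
Per-issue: Issue I → claimant; Issue II → claimant. The claimant must prevail on every issue; overall, the claimant prevails.

claimant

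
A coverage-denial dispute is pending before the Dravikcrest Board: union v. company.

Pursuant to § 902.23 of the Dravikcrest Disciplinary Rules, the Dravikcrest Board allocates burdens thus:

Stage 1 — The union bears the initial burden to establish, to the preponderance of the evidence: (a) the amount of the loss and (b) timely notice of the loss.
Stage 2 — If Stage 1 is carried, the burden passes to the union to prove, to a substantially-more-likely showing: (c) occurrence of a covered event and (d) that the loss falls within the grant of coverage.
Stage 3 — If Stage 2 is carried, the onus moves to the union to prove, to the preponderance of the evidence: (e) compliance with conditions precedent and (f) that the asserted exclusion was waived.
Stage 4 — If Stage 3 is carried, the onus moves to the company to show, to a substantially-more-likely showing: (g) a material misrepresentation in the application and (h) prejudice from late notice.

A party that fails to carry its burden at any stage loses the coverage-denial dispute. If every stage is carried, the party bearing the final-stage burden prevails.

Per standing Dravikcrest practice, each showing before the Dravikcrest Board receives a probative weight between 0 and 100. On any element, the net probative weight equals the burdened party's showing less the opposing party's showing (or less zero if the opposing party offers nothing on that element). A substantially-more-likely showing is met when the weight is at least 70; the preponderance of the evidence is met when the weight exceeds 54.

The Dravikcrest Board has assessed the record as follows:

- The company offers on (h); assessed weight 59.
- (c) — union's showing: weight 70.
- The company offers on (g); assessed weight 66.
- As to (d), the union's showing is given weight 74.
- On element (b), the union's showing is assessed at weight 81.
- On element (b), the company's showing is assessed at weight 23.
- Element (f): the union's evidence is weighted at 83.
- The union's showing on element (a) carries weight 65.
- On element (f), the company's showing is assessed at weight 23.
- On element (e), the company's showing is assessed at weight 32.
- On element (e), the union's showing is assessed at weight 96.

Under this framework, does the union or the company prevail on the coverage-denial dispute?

Stage 1 — burden on union; standard: the preponderance of the evidence (weight exceeds 54).
    (a): 65 > 54 [met]
    (b): 81 − 23 = 58 > 54 [met]
  Stage 1 is satisfied; the union continues to bear the burden.
Stage 2 — burden on union; standard: a substantially-more-likely showing (weight is at least 70).
    (c): 70 ≥ 70 [met]
    (d): 74 ≥ 70 [met]
  Stage 2 carried; the burden remains with the union.
Stage 3 — burden on union; standard: the preponderance of the evidence (weight exceeds 54).
    (e): 96 − 32 = 64 > 54 [met]
    (f): 83 − 23 = 60 > 54 [met]
  Stage 3 carried; the burden shifts to the company.
Stage 4 — burden on company; standard: a substantially-more-likely showing (weight is at least 70).
    (g): 66 < 70 [not met]
    (h): 59 < 70 [not met]
  Stage 4 not carried; the company fails its burden.
The union prevails.

union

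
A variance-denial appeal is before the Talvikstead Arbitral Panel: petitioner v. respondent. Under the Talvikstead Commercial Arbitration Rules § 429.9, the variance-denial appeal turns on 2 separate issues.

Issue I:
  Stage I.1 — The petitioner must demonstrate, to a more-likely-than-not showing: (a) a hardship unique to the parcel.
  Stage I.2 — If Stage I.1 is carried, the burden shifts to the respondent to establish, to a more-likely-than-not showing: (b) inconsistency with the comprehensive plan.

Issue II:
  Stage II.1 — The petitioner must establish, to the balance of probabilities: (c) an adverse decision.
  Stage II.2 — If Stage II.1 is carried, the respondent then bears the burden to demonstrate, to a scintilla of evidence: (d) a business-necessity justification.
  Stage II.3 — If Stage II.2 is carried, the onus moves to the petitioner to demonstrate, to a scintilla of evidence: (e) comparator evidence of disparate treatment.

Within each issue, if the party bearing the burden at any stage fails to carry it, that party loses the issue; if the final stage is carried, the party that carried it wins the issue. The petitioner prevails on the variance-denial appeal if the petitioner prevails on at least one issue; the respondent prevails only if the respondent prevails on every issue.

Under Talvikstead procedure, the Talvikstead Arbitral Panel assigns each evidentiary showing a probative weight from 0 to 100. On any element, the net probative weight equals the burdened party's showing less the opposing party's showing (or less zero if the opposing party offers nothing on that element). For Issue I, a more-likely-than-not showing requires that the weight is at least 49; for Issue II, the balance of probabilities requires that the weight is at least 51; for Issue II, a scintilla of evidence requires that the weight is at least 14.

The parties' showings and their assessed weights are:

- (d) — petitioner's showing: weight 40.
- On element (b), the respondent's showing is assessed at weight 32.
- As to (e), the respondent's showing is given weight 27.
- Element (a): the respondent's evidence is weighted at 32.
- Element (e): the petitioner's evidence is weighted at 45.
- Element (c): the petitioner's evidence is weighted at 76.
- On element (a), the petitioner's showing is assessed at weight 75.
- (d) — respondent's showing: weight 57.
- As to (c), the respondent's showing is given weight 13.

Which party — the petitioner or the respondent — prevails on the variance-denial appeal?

— Issue I —
At Stage I.1 the petitioner must meet a more-likely-than-not showing (weight is at least 49): on (a) the weight is 75 less the opposing 32 gives net 43, which does not reach 49, so (a) does not meet the standard.
  Not every element is met, so the petitioner fails to carry Stage I.1.
So the respondent prevails on this issue.
— Issue II —
At Stage II.1 the petitioner must meet the balance of probabilities (weight is at least 51): on (c) the weight is 76 less the opposing 13 gives net 63, which does reach 51, so (c) meets the standard.
  Stage II.1 carried; the burden shifts to the respondent.
At Stage II.2 the respondent must meet a scintilla of evidence (weight is at least 14): on (d) the weight is 57 less the opposing 40 gives net 17, which does reach 14, so (d) meets the standard.
  Stage II.2 carried; the burden shifts to the petitioner.
At Stage II.3 the petitioner must meet a scintilla of evidence (weight is at least 14): on (e) the weight is 45 less the opposing 27 gives net 18, which does reach 14, so (e) meets the standard.
  The petitioner carries the last stage.
Every stage carried; the petitioner prevails on this issue.
Per-issue: Issue I → respondent; Issue II → petitioner. The petitioner must prevail on at least one issue; overall, the petitioner prevails.

petitioner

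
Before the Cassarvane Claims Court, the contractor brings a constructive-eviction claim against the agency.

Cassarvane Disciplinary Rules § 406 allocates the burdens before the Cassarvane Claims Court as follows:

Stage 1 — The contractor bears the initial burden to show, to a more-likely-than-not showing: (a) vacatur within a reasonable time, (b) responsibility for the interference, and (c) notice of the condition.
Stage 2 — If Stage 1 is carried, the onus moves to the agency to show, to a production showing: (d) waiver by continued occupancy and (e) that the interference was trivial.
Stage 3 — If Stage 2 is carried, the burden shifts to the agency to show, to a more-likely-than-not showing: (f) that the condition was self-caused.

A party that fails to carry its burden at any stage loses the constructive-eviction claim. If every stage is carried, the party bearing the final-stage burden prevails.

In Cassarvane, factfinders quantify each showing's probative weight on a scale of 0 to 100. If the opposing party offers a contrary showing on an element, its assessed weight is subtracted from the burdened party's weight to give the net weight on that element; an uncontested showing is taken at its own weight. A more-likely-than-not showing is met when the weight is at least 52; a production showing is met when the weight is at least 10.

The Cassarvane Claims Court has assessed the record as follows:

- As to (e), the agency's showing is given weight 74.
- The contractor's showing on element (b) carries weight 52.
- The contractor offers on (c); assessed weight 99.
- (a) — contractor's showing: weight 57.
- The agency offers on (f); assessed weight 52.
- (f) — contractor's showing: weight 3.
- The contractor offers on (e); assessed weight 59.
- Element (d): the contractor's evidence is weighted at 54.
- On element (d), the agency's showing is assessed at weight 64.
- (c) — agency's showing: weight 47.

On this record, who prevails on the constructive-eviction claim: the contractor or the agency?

contractor

Stage 1 (contractor, a more-likely-than-not showing, weight is at least 52): (a) 57 ≥ 52 — meets; (b) 52 ≥ 52 — meets; (c) net 99−47=52 ≥ 52 — meets.
  All elements met. The burden passes to the agency.
Stage 2 (agency, a production showing, weight is at least 10): (d) net 64−54=10 ≥ 10 — meets; (e) net 74−59=15 ≥ 10 — meets.
  All elements met. The agency retains the burden for Stage 3.
Stage 3 (agency, a more-likely-than-not showing, weight is at least 52): (f) net 52−3=49 < 52 — fails.
  Stage 3 not carried; the agency fails its burden.
The contractor prevails.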